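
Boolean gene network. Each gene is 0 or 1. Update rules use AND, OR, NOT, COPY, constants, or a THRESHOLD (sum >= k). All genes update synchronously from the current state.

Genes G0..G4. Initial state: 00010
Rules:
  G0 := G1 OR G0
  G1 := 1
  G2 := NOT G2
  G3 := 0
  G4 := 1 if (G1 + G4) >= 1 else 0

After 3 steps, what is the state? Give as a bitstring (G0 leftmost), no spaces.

Step 1: G0=G1|G0=0|0=0 G1=1(const) G2=NOT G2=NOT 0=1 G3=0(const) G4=(0+0>=1)=0 -> 01100
Step 2: G0=G1|G0=1|0=1 G1=1(const) G2=NOT G2=NOT 1=0 G3=0(const) G4=(1+0>=1)=1 -> 11001
Step 3: G0=G1|G0=1|1=1 G1=1(const) G2=NOT G2=NOT 0=1 G3=0(const) G4=(1+1>=1)=1 -> 11101

11101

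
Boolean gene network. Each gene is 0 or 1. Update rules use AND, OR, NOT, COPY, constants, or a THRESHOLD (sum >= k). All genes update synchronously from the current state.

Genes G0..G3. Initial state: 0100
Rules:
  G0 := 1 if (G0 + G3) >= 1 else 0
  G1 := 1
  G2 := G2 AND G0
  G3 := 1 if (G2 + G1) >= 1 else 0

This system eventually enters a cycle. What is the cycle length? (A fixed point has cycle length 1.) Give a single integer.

Step 0: 0100
Step 1: G0=(0+0>=1)=0 G1=1(const) G2=G2&G0=0&0=0 G3=(0+1>=1)=1 -> 0101
Step 2: G0=(0+1>=1)=1 G1=1(const) G2=G2&G0=0&0=0 G3=(0+1>=1)=1 -> 1101
Step 3: G0=(1+1>=1)=1 G1=1(const) G2=G2&G0=0&1=0 G3=(0+1>=1)=1 -> 1101
State from step 3 equals state from step 2 -> cycle length 1

Answer: 1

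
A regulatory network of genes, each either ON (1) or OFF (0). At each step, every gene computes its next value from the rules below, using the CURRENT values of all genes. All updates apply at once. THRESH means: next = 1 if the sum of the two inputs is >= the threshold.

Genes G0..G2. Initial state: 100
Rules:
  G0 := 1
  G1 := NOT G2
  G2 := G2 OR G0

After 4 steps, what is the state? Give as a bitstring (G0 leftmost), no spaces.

Step 1: G0=1(const) G1=NOT G2=NOT 0=1 G2=G2|G0=0|1=1 -> 111
Step 2: G0=1(const) G1=NOT G2=NOT 1=0 G2=G2|G0=1|1=1 -> 101
Step 3: G0=1(const) G1=NOT G2=NOT 1=0 G2=G2|G0=1|1=1 -> 101
Step 4: G0=1(const) G1=NOT G2=NOT 1=0 G2=G2|G0=1|1=1 -> 101

101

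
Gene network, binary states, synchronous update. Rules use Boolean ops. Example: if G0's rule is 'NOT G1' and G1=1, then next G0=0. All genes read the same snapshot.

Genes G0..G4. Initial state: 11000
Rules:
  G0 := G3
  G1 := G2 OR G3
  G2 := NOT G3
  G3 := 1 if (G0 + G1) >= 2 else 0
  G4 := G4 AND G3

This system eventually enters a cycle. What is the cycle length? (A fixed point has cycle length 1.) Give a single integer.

Answer: 2

Derivation:
Step 0: 11000
Step 1: G0=G3=0 G1=G2|G3=0|0=0 G2=NOT G3=NOT 0=1 G3=(1+1>=2)=1 G4=G4&G3=0&0=0 -> 00110
Step 2: G0=G3=1 G1=G2|G3=1|1=1 G2=NOT G3=NOT 1=0 G3=(0+0>=2)=0 G4=G4&G3=0&1=0 -> 11000
State from step 2 equals state from step 0 -> cycle length 2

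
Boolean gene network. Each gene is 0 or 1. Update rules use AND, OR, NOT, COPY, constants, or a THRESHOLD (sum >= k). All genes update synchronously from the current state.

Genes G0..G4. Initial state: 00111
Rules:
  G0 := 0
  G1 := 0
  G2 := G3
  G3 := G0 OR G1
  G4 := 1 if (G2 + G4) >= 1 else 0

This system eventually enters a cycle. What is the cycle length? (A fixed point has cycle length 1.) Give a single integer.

Answer: 1

Derivation:
Step 0: 00111
Step 1: G0=0(const) G1=0(const) G2=G3=1 G3=G0|G1=0|0=0 G4=(1+1>=1)=1 -> 00101
Step 2: G0=0(const) G1=0(const) G2=G3=0 G3=G0|G1=0|0=0 G4=(1+1>=1)=1 -> 00001
Step 3: G0=0(const) G1=0(const) G2=G3=0 G3=G0|G1=0|0=0 G4=(0+1>=1)=1 -> 00001
State from step 3 equals state from step 2 -> cycle length 1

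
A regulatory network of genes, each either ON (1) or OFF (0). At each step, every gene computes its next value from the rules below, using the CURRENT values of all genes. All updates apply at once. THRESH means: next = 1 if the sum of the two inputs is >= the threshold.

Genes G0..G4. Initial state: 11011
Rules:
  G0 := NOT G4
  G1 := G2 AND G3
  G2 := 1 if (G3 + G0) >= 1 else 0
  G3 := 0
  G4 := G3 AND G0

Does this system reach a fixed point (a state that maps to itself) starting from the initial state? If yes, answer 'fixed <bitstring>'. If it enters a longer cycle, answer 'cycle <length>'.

Step 0: 11011
Step 1: G0=NOT G4=NOT 1=0 G1=G2&G3=0&1=0 G2=(1+1>=1)=1 G3=0(const) G4=G3&G0=1&1=1 -> 00101
Step 2: G0=NOT G4=NOT 1=0 G1=G2&G3=1&0=0 G2=(0+0>=1)=0 G3=0(const) G4=G3&G0=0&0=0 -> 00000
Step 3: G0=NOT G4=NOT 0=1 G1=G2&G3=0&0=0 G2=(0+0>=1)=0 G3=0(const) G4=G3&G0=0&0=0 -> 10000
Step 4: G0=NOT G4=NOT 0=1 G1=G2&G3=0&0=0 G2=(0+1>=1)=1 G3=0(const) G4=G3&G0=0&1=0 -> 10100
Step 5: G0=NOT G4=NOT 0=1 G1=G2&G3=1&0=0 G2=(0+1>=1)=1 G3=0(const) G4=G3&G0=0&1=0 -> 10100
Fixed point reached at step 4: 10100

Answer: fixed 10100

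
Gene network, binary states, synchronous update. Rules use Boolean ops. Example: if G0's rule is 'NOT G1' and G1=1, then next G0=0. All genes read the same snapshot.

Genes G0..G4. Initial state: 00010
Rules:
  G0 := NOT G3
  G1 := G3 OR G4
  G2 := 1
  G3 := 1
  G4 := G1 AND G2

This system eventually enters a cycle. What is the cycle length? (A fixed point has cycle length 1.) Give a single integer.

Answer: 1

Derivation:
Step 0: 00010
Step 1: G0=NOT G3=NOT 1=0 G1=G3|G4=1|0=1 G2=1(const) G3=1(const) G4=G1&G2=0&0=0 -> 01110
Step 2: G0=NOT G3=NOT 1=0 G1=G3|G4=1|0=1 G2=1(const) G3=1(const) G4=G1&G2=1&1=1 -> 01111
Step 3: G0=NOT G3=NOT 1=0 G1=G3|G4=1|1=1 G2=1(const) G3=1(const) G4=G1&G2=1&1=1 -> 01111
State from step 3 equals state from step 2 -> cycle length 1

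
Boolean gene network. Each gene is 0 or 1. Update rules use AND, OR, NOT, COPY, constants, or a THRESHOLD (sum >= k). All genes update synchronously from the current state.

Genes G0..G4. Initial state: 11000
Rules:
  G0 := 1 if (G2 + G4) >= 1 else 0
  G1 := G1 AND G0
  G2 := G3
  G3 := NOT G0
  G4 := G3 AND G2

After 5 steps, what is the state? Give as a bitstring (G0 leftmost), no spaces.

Step 1: G0=(0+0>=1)=0 G1=G1&G0=1&1=1 G2=G3=0 G3=NOT G0=NOT 1=0 G4=G3&G2=0&0=0 -> 01000
Step 2: G0=(0+0>=1)=0 G1=G1&G0=1&0=0 G2=G3=0 G3=NOT G0=NOT 0=1 G4=G3&G2=0&0=0 -> 00010
Step 3: G0=(0+0>=1)=0 G1=G1&G0=0&0=0 G2=G3=1 G3=NOT G0=NOT 0=1 G4=G3&G2=1&0=0 -> 00110
Step 4: G0=(1+0>=1)=1 G1=G1&G0=0&0=0 G2=G3=1 G3=NOT G0=NOT 0=1 G4=G3&G2=1&1=1 -> 10111
Step 5: G0=(1+1>=1)=1 G1=G1&G0=0&1=0 G2=G3=1 G3=NOT G0=NOT 1=0 G4=G3&G2=1&1=1 -> 10101

10101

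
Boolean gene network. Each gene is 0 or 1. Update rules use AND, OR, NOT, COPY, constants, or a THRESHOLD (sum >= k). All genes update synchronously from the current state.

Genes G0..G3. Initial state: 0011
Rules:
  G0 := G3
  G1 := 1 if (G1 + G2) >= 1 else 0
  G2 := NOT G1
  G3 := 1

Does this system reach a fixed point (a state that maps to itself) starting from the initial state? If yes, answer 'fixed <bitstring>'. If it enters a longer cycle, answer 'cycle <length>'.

Step 0: 0011
Step 1: G0=G3=1 G1=(0+1>=1)=1 G2=NOT G1=NOT 0=1 G3=1(const) -> 1111
Step 2: G0=G3=1 G1=(1+1>=1)=1 G2=NOT G1=NOT 1=0 G3=1(const) -> 1101
Step 3: G0=G3=1 G1=(1+0>=1)=1 G2=NOT G1=NOT 1=0 G3=1(const) -> 1101
Fixed point reached at step 2: 1101

Answer: fixed 1101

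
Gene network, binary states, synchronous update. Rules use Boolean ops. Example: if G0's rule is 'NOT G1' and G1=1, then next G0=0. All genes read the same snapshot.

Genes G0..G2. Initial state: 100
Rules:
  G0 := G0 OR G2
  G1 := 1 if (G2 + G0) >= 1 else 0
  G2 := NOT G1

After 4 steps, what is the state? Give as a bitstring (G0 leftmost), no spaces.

Step 1: G0=G0|G2=1|0=1 G1=(0+1>=1)=1 G2=NOT G1=NOT 0=1 -> 111
Step 2: G0=G0|G2=1|1=1 G1=(1+1>=1)=1 G2=NOT G1=NOT 1=0 -> 110
Step 3: G0=G0|G2=1|0=1 G1=(0+1>=1)=1 G2=NOT G1=NOT 1=0 -> 110
Step 4: G0=G0|G2=1|0=1 G1=(0+1>=1)=1 G2=NOT G1=NOT 1=0 -> 110

110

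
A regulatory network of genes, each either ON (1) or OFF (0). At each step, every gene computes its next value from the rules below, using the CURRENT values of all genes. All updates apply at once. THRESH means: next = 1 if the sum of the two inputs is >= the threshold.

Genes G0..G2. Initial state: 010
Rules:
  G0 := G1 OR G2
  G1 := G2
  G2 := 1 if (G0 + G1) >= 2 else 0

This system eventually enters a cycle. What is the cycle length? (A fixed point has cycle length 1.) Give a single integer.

Answer: 1

Derivation:
Step 0: 010
Step 1: G0=G1|G2=1|0=1 G1=G2=0 G2=(0+1>=2)=0 -> 100
Step 2: G0=G1|G2=0|0=0 G1=G2=0 G2=(1+0>=2)=0 -> 000
Step 3: G0=G1|G2=0|0=0 G1=G2=0 G2=(0+0>=2)=0 -> 000
State from step 3 equals state from step 2 -> cycle length 1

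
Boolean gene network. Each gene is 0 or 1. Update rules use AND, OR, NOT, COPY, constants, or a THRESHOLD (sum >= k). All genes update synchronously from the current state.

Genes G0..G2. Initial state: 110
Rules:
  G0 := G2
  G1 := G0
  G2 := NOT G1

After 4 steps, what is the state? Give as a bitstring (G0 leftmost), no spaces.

Step 1: G0=G2=0 G1=G0=1 G2=NOT G1=NOT 1=0 -> 010
Step 2: G0=G2=0 G1=G0=0 G2=NOT G1=NOT 1=0 -> 000
Step 3: G0=G2=0 G1=G0=0 G2=NOT G1=NOT 0=1 -> 001
Step 4: G0=G2=1 G1=G0=0 G2=NOT G1=NOT 0=1 -> 101

101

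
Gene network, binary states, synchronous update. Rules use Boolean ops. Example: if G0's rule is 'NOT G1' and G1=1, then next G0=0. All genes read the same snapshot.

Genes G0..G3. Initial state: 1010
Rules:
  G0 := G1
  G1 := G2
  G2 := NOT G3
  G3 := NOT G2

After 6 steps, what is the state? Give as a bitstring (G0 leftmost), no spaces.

Step 1: G0=G1=0 G1=G2=1 G2=NOT G3=NOT 0=1 G3=NOT G2=NOT 1=0 -> 0110
Step 2: G0=G1=1 G1=G2=1 G2=NOT G3=NOT 0=1 G3=NOT G2=NOT 1=0 -> 1110
Step 3: G0=G1=1 G1=G2=1 G2=NOT G3=NOT 0=1 G3=NOT G2=NOT 1=0 -> 1110
Step 4: G0=G1=1 G1=G2=1 G2=NOT G3=NOT 0=1 G3=NOT G2=NOT 1=0 -> 1110
Step 5: G0=G1=1 G1=G2=1 G2=NOT G3=NOT 0=1 G3=NOT G2=NOT 1=0 -> 1110
Step 6: G0=G1=1 G1=G2=1 G2=NOT G3=NOT 0=1 G3=NOT G2=NOT 1=0 -> 1110

1110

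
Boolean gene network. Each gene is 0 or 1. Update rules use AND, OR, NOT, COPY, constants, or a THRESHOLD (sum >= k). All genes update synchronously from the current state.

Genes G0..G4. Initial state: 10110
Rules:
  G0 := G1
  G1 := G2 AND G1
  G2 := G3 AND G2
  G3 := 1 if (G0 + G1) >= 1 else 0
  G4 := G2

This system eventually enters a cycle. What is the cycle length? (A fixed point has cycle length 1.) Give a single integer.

Answer: 1

Derivation:
Step 0: 10110
Step 1: G0=G1=0 G1=G2&G1=1&0=0 G2=G3&G2=1&1=1 G3=(1+0>=1)=1 G4=G2=1 -> 00111
Step 2: G0=G1=0 G1=G2&G1=1&0=0 G2=G3&G2=1&1=1 G3=(0+0>=1)=0 G4=G2=1 -> 00101
Step 3: G0=G1=0 G1=G2&G1=1&0=0 G2=G3&G2=0&1=0 G3=(0+0>=1)=0 G4=G2=1 -> 00001
Step 4: G0=G1=0 G1=G2&G1=0&0=0 G2=G3&G2=0&0=0 G3=(0+0>=1)=0 G4=G2=0 -> 00000
Step 5: G0=G1=0 G1=G2&G1=0&0=0 G2=G3&G2=0&0=0 G3=(0+0>=1)=0 G4=G2=0 -> 00000
State from step 5 equals state from step 4 -> cycle length 1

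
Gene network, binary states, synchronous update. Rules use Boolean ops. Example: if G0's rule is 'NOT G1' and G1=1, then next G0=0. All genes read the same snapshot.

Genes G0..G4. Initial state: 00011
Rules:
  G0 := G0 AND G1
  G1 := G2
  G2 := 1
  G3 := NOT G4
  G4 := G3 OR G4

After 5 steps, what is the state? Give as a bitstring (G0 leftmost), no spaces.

Step 1: G0=G0&G1=0&0=0 G1=G2=0 G2=1(const) G3=NOT G4=NOT 1=0 G4=G3|G4=1|1=1 -> 00101
Step 2: G0=G0&G1=0&0=0 G1=G2=1 G2=1(const) G3=NOT G4=NOT 1=0 G4=G3|G4=0|1=1 -> 01101
Step 3: G0=G0&G1=0&1=0 G1=G2=1 G2=1(const) G3=NOT G4=NOT 1=0 G4=G3|G4=0|1=1 -> 01101
Step 4: G0=G0&G1=0&1=0 G1=G2=1 G2=1(const) G3=NOT G4=NOT 1=0 G4=G3|G4=0|1=1 -> 01101
Step 5: G0=G0&G1=0&1=0 G1=G2=1 G2=1(const) G3=NOT G4=NOT 1=0 G4=G3|G4=0|1=1 -> 01101

01101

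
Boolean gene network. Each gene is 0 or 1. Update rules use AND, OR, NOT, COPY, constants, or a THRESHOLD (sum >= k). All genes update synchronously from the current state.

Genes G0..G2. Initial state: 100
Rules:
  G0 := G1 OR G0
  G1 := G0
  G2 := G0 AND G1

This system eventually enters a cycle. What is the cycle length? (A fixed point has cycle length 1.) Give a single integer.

Answer: 1

Derivation:
Step 0: 100
Step 1: G0=G1|G0=0|1=1 G1=G0=1 G2=G0&G1=1&0=0 -> 110
Step 2: G0=G1|G0=1|1=1 G1=G0=1 G2=G0&G1=1&1=1 -> 111
Step 3: G0=G1|G0=1|1=1 G1=G0=1 G2=G0&G1=1&1=1 -> 111
State from step 3 equals state from step 2 -> cycle length 1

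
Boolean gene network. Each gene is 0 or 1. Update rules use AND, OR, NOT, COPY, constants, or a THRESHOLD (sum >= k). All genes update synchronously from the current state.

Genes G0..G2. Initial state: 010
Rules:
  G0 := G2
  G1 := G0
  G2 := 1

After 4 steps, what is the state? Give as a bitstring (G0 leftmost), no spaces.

Step 1: G0=G2=0 G1=G0=0 G2=1(const) -> 001
Step 2: G0=G2=1 G1=G0=0 G2=1(const) -> 101
Step 3: G0=G2=1 G1=G0=1 G2=1(const) -> 111
Step 4: G0=G2=1 G1=G0=1 G2=1(const) -> 111

111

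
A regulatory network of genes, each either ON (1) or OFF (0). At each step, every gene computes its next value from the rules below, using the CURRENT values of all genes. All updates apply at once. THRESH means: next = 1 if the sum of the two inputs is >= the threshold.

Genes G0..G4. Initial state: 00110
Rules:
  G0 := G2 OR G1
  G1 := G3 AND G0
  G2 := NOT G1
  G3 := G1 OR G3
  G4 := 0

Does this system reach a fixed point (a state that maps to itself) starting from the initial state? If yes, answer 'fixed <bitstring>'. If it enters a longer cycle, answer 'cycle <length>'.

Step 0: 00110
Step 1: G0=G2|G1=1|0=1 G1=G3&G0=1&0=0 G2=NOT G1=NOT 0=1 G3=G1|G3=0|1=1 G4=0(const) -> 10110
Step 2: G0=G2|G1=1|0=1 G1=G3&G0=1&1=1 G2=NOT G1=NOT 0=1 G3=G1|G3=0|1=1 G4=0(const) -> 11110
Step 3: G0=G2|G1=1|1=1 G1=G3&G0=1&1=1 G2=NOT G1=NOT 1=0 G3=G1|G3=1|1=1 G4=0(const) -> 11010
Step 4: G0=G2|G1=0|1=1 G1=G3&G0=1&1=1 G2=NOT G1=NOT 1=0 G3=G1|G3=1|1=1 G4=0(const) -> 11010
Fixed point reached at step 3: 11010

Answer: fixed 11010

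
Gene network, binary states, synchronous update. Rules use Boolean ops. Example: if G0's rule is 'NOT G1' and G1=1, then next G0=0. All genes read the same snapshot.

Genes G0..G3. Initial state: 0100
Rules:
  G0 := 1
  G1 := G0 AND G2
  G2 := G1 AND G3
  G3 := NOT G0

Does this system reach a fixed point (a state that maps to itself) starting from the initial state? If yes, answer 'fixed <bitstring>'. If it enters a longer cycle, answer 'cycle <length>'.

Answer: fixed 1000

Derivation:
Step 0: 0100
Step 1: G0=1(const) G1=G0&G2=0&0=0 G2=G1&G3=1&0=0 G3=NOT G0=NOT 0=1 -> 1001
Step 2: G0=1(const) G1=G0&G2=1&0=0 G2=G1&G3=0&1=0 G3=NOT G0=NOT 1=0 -> 1000
Step 3: G0=1(const) G1=G0&G2=1&0=0 G2=G1&G3=0&0=0 G3=NOT G0=NOT 1=0 -> 1000
Fixed point reached at step 2: 1000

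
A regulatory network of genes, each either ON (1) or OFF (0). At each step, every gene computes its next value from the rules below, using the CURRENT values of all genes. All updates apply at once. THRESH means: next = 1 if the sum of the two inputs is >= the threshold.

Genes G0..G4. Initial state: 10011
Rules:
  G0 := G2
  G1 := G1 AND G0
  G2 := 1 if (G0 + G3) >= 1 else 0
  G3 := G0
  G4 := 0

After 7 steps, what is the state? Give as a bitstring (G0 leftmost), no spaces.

Step 1: G0=G2=0 G1=G1&G0=0&1=0 G2=(1+1>=1)=1 G3=G0=1 G4=0(const) -> 00110
Step 2: G0=G2=1 G1=G1&G0=0&0=0 G2=(0+1>=1)=1 G3=G0=0 G4=0(const) -> 10100
Step 3: G0=G2=1 G1=G1&G0=0&1=0 G2=(1+0>=1)=1 G3=G0=1 G4=0(const) -> 10110
Step 4: G0=G2=1 G1=G1&G0=0&1=0 G2=(1+1>=1)=1 G3=G0=1 G4=0(const) -> 10110
Step 5: G0=G2=1 G1=G1&G0=0&1=0 G2=(1+1>=1)=1 G3=G0=1 G4=0(const) -> 10110
Step 6: G0=G2=1 G1=G1&G0=0&1=0 G2=(1+1>=1)=1 G3=G0=1 G4=0(const) -> 10110
Step 7: G0=G2=1 G1=G1&G0=0&1=0 G2=(1+1>=1)=1 G3=G0=1 G4=0(const) -> 10110

10110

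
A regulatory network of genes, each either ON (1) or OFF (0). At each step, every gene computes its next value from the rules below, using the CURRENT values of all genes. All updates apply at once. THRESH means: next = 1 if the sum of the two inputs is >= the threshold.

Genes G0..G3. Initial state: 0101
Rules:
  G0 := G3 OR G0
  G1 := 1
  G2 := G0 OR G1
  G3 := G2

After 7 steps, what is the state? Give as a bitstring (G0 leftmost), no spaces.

Step 1: G0=G3|G0=1|0=1 G1=1(const) G2=G0|G1=0|1=1 G3=G2=0 -> 1110
Step 2: G0=G3|G0=0|1=1 G1=1(const) G2=G0|G1=1|1=1 G3=G2=1 -> 1111
Step 3: G0=G3|G0=1|1=1 G1=1(const) G2=G0|G1=1|1=1 G3=G2=1 -> 1111
Step 4: G0=G3|G0=1|1=1 G1=1(const) G2=G0|G1=1|1=1 G3=G2=1 -> 1111
Step 5: G0=G3|G0=1|1=1 G1=1(const) G2=G0|G1=1|1=1 G3=G2=1 -> 1111
Step 6: G0=G3|G0=1|1=1 G1=1(const) G2=G0|G1=1|1=1 G3=G2=1 -> 1111
Step 7: G0=G3|G0=1|1=1 G1=1(const) G2=G0|G1=1|1=1 G3=G2=1 -> 1111

1111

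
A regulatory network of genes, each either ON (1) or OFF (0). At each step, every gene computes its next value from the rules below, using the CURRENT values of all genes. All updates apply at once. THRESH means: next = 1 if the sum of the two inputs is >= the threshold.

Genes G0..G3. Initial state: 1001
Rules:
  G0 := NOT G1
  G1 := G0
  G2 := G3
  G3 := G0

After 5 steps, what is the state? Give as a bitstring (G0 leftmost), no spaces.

Step 1: G0=NOT G1=NOT 0=1 G1=G0=1 G2=G3=1 G3=G0=1 -> 1111
Step 2: G0=NOT G1=NOT 1=0 G1=G0=1 G2=G3=1 G3=G0=1 -> 0111
Step 3: G0=NOT G1=NOT 1=0 G1=G0=0 G2=G3=1 G3=G0=0 -> 0010
Step 4: G0=NOT G1=NOT 0=1 G1=G0=0 G2=G3=0 G3=G0=0 -> 1000
Step 5: G0=NOT G1=NOT 0=1 G1=G0=1 G2=G3=0 G3=G0=1 -> 1101

1101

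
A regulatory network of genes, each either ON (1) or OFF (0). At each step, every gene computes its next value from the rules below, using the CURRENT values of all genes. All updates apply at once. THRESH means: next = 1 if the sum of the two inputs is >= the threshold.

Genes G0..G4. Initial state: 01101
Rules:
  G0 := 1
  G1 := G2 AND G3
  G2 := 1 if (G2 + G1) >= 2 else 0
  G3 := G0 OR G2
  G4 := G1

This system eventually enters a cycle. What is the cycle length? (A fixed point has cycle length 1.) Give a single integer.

Step 0: 01101
Step 1: G0=1(const) G1=G2&G3=1&0=0 G2=(1+1>=2)=1 G3=G0|G2=0|1=1 G4=G1=1 -> 10111
Step 2: G0=1(const) G1=G2&G3=1&1=1 G2=(1+0>=2)=0 G3=G0|G2=1|1=1 G4=G1=0 -> 11010
Step 3: G0=1(const) G1=G2&G3=0&1=0 G2=(0+1>=2)=0 G3=G0|G2=1|0=1 G4=G1=1 -> 10011
Step 4: G0=1(const) G1=G2&G3=0&1=0 G2=(0+0>=2)=0 G3=G0|G2=1|0=1 G4=G1=0 -> 10010
Step 5: G0=1(const) G1=G2&G3=0&1=0 G2=(0+0>=2)=0 G3=G0|G2=1|0=1 G4=G1=0 -> 10010
State from step 5 equals state from step 4 -> cycle length 1

Answer: 1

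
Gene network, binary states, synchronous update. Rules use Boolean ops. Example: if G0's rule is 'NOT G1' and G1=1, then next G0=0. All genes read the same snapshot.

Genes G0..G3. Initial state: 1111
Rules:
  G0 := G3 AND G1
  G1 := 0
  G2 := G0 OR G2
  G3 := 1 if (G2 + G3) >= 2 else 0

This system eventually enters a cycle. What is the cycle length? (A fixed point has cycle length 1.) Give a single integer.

Answer: 1

Derivation:
Step 0: 1111
Step 1: G0=G3&G1=1&1=1 G1=0(const) G2=G0|G2=1|1=1 G3=(1+1>=2)=1 -> 1011
Step 2: G0=G3&G1=1&0=0 G1=0(const) G2=G0|G2=1|1=1 G3=(1+1>=2)=1 -> 0011
Step 3: G0=G3&G1=1&0=0 G1=0(const) G2=G0|G2=0|1=1 G3=(1+1>=2)=1 -> 0011
State from step 3 equals state from step 2 -> cycle length 1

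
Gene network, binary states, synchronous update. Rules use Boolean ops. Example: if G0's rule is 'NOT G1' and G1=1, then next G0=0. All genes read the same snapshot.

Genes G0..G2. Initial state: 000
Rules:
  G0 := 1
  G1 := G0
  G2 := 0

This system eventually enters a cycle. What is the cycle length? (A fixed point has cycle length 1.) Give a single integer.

Step 0: 000
Step 1: G0=1(const) G1=G0=0 G2=0(const) -> 100
Step 2: G0=1(const) G1=G0=1 G2=0(const) -> 110
Step 3: G0=1(const) G1=G0=1 G2=0(const) -> 110
State from step 3 equals state from step 2 -> cycle length 1

Answer: 1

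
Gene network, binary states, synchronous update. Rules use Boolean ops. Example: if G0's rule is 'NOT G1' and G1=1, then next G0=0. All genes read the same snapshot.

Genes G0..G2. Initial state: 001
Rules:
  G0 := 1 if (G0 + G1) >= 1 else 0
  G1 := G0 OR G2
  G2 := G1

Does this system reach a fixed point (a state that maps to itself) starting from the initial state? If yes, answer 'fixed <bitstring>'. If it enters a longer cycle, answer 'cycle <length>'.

Answer: fixed 111

Derivation:
Step 0: 001
Step 1: G0=(0+0>=1)=0 G1=G0|G2=0|1=1 G2=G1=0 -> 010
Step 2: G0=(0+1>=1)=1 G1=G0|G2=0|0=0 G2=G1=1 -> 101
Step 3: G0=(1+0>=1)=1 G1=G0|G2=1|1=1 G2=G1=0 -> 110
Step 4: G0=(1+1>=1)=1 G1=G0|G2=1|0=1 G2=G1=1 -> 111
Step 5: G0=(1+1>=1)=1 G1=G0|G2=1|1=1 G2=G1=1 -> 111
Fixed point reached at step 4: 111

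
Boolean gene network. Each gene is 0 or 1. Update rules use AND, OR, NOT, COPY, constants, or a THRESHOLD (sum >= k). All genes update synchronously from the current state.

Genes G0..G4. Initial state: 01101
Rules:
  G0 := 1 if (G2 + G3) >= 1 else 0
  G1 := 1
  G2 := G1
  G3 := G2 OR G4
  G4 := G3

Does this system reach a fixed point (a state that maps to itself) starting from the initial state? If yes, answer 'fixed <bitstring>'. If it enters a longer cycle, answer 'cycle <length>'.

Answer: fixed 11111

Derivation:
Step 0: 01101
Step 1: G0=(1+0>=1)=1 G1=1(const) G2=G1=1 G3=G2|G4=1|1=1 G4=G3=0 -> 11110
Step 2: G0=(1+1>=1)=1 G1=1(const) G2=G1=1 G3=G2|G4=1|0=1 G4=G3=1 -> 11111
Step 3: G0=(1+1>=1)=1 G1=1(const) G2=G1=1 G3=G2|G4=1|1=1 G4=G3=1 -> 11111
Fixed point reached at step 2: 11111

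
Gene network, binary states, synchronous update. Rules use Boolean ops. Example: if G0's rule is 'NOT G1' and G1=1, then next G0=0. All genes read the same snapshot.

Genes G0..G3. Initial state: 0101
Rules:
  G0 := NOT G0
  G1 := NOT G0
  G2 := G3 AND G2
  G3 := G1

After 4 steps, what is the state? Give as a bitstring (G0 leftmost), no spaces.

Step 1: G0=NOT G0=NOT 0=1 G1=NOT G0=NOT 0=1 G2=G3&G2=1&0=0 G3=G1=1 -> 1101
Step 2: G0=NOT G0=NOT 1=0 G1=NOT G0=NOT 1=0 G2=G3&G2=1&0=0 G3=G1=1 -> 0001
Step 3: G0=NOT G0=NOT 0=1 G1=NOT G0=NOT 0=1 G2=G3&G2=1&0=0 G3=G1=0 -> 1100
Step 4: G0=NOT G0=NOT 1=0 G1=NOT G0=NOT 1=0 G2=G3&G2=0&0=0 G3=G1=1 -> 0001

0001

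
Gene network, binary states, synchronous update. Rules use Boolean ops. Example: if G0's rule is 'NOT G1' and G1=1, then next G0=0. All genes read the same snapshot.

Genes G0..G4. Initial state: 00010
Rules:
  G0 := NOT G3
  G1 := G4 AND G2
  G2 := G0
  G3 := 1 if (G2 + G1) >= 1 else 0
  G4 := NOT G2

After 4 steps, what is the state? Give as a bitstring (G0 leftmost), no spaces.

Step 1: G0=NOT G3=NOT 1=0 G1=G4&G2=0&0=0 G2=G0=0 G3=(0+0>=1)=0 G4=NOT G2=NOT 0=1 -> 00001
Step 2: G0=NOT G3=NOT 0=1 G1=G4&G2=1&0=0 G2=G0=0 G3=(0+0>=1)=0 G4=NOT G2=NOT 0=1 -> 10001
Step 3: G0=NOT G3=NOT 0=1 G1=G4&G2=1&0=0 G2=G0=1 G3=(0+0>=1)=0 G4=NOT G2=NOT 0=1 -> 10101
Step 4: G0=NOT G3=NOT 0=1 G1=G4&G2=1&1=1 G2=G0=1 G3=(1+0>=1)=1 G4=NOT G2=NOT 1=0 -> 11110

11110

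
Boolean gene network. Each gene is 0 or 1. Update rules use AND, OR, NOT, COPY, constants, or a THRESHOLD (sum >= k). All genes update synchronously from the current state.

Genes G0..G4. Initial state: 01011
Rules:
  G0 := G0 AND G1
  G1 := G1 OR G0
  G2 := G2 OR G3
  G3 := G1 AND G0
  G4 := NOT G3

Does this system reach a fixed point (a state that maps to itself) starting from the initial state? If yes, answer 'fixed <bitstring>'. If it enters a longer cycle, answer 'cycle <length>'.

Step 0: 01011
Step 1: G0=G0&G1=0&1=0 G1=G1|G0=1|0=1 G2=G2|G3=0|1=1 G3=G1&G0=1&0=0 G4=NOT G3=NOT 1=0 -> 01100
Step 2: G0=G0&G1=0&1=0 G1=G1|G0=1|0=1 G2=G2|G3=1|0=1 G3=G1&G0=1&0=0 G4=NOT G3=NOT 0=1 -> 01101
Step 3: G0=G0&G1=0&1=0 G1=G1|G0=1|0=1 G2=G2|G3=1|0=1 G3=G1&G0=1&0=0 G4=NOT G3=NOT 0=1 -> 01101
Fixed point reached at step 2: 01101

Answer: fixed 01101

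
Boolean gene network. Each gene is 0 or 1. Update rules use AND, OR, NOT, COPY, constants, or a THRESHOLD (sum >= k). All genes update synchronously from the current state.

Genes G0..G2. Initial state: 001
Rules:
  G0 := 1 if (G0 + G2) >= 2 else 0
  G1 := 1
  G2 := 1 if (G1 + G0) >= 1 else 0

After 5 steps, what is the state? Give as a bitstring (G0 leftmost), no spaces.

Step 1: G0=(0+1>=2)=0 G1=1(const) G2=(0+0>=1)=0 -> 010
Step 2: G0=(0+0>=2)=0 G1=1(const) G2=(1+0>=1)=1 -> 011
Step 3: G0=(0+1>=2)=0 G1=1(const) G2=(1+0>=1)=1 -> 011
Step 4: G0=(0+1>=2)=0 G1=1(const) G2=(1+0>=1)=1 -> 011
Step 5: G0=(0+1>=2)=0 G1=1(const) G2=(1+0>=1)=1 -> 011

011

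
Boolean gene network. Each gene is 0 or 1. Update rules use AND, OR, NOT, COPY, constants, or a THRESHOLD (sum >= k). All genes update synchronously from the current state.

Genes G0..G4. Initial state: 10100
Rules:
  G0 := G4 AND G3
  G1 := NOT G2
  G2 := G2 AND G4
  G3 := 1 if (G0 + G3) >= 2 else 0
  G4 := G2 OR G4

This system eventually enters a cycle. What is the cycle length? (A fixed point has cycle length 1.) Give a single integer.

Answer: 1

Derivation:
Step 0: 10100
Step 1: G0=G4&G3=0&0=0 G1=NOT G2=NOT 1=0 G2=G2&G4=1&0=0 G3=(1+0>=2)=0 G4=G2|G4=1|0=1 -> 00001
Step 2: G0=G4&G3=1&0=0 G1=NOT G2=NOT 0=1 G2=G2&G4=0&1=0 G3=(0+0>=2)=0 G4=G2|G4=0|1=1 -> 01001
Step 3: G0=G4&G3=1&0=0 G1=NOT G2=NOT 0=1 G2=G2&G4=0&1=0 G3=(0+0>=2)=0 G4=G2|G4=0|1=1 -> 01001
State from step 3 equals state from step 2 -> cycle length 1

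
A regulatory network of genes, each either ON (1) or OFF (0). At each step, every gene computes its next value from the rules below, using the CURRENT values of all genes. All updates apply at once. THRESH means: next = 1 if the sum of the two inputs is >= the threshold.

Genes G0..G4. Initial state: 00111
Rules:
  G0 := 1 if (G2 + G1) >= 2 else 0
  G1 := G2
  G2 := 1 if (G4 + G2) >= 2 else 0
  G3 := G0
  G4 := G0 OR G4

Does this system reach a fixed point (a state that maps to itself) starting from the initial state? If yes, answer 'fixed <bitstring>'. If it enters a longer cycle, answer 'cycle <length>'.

Answer: fixed 11111

Derivation:
Step 0: 00111
Step 1: G0=(1+0>=2)=0 G1=G2=1 G2=(1+1>=2)=1 G3=G0=0 G4=G0|G4=0|1=1 -> 01101
Step 2: G0=(1+1>=2)=1 G1=G2=1 G2=(1+1>=2)=1 G3=G0=0 G4=G0|G4=0|1=1 -> 11101
Step 3: G0=(1+1>=2)=1 G1=G2=1 G2=(1+1>=2)=1 G3=G0=1 G4=G0|G4=1|1=1 -> 11111
Step 4: G0=(1+1>=2)=1 G1=G2=1 G2=(1+1>=2)=1 G3=G0=1 G4=G0|G4=1|1=1 -> 11111
Fixed point reached at step 3: 11111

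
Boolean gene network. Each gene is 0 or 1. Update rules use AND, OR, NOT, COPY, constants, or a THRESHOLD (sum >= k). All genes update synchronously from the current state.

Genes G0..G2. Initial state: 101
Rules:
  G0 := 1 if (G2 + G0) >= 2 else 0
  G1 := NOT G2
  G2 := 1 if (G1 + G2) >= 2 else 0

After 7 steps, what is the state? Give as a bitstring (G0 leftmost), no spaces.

Step 1: G0=(1+1>=2)=1 G1=NOT G2=NOT 1=0 G2=(0+1>=2)=0 -> 100
Step 2: G0=(0+1>=2)=0 G1=NOT G2=NOT 0=1 G2=(0+0>=2)=0 -> 010
Step 3: G0=(0+0>=2)=0 G1=NOT G2=NOT 0=1 G2=(1+0>=2)=0 -> 010
Step 4: G0=(0+0>=2)=0 G1=NOT G2=NOT 0=1 G2=(1+0>=2)=0 -> 010
Step 5: G0=(0+0>=2)=0 G1=NOT G2=NOT 0=1 G2=(1+0>=2)=0 -> 010
Step 6: G0=(0+0>=2)=0 G1=NOT G2=NOT 0=1 G2=(1+0>=2)=0 -> 010
Step 7: G0=(0+0>=2)=0 G1=NOT G2=NOT 0=1 G2=(1+0>=2)=0 -> 010

010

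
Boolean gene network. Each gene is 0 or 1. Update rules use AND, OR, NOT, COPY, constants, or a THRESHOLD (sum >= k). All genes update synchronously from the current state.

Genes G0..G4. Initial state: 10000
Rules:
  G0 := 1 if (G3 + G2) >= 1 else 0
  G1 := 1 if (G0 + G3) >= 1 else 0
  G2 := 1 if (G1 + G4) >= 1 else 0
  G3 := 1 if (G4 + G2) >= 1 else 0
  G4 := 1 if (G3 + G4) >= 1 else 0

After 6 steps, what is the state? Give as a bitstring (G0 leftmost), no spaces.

Step 1: G0=(0+0>=1)=0 G1=(1+0>=1)=1 G2=(0+0>=1)=0 G3=(0+0>=1)=0 G4=(0+0>=1)=0 -> 01000
Step 2: G0=(0+0>=1)=0 G1=(0+0>=1)=0 G2=(1+0>=1)=1 G3=(0+0>=1)=0 G4=(0+0>=1)=0 -> 00100
Step 3: G0=(0+1>=1)=1 G1=(0+0>=1)=0 G2=(0+0>=1)=0 G3=(0+1>=1)=1 G4=(0+0>=1)=0 -> 10010
Step 4: G0=(1+0>=1)=1 G1=(1+1>=1)=1 G2=(0+0>=1)=0 G3=(0+0>=1)=0 G4=(1+0>=1)=1 -> 11001
Step 5: G0=(0+0>=1)=0 G1=(1+0>=1)=1 G2=(1+1>=1)=1 G3=(1+0>=1)=1 G4=(0+1>=1)=1 -> 01111
Step 6: G0=(1+1>=1)=1 G1=(0+1>=1)=1 G2=(1+1>=1)=1 G3=(1+1>=1)=1 G4=(1+1>=1)=1 -> 11111

11111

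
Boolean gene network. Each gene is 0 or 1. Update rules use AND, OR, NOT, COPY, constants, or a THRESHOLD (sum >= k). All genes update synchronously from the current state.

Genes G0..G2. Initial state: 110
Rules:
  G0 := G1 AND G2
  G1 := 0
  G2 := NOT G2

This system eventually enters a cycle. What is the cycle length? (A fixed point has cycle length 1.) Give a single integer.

Answer: 2

Derivation:
Step 0: 110
Step 1: G0=G1&G2=1&0=0 G1=0(const) G2=NOT G2=NOT 0=1 -> 001
Step 2: G0=G1&G2=0&1=0 G1=0(const) G2=NOT G2=NOT 1=0 -> 000
Step 3: G0=G1&G2=0&0=0 G1=0(const) G2=NOT G2=NOT 0=1 -> 001
State from step 3 equals state from step 1 -> cycle length 2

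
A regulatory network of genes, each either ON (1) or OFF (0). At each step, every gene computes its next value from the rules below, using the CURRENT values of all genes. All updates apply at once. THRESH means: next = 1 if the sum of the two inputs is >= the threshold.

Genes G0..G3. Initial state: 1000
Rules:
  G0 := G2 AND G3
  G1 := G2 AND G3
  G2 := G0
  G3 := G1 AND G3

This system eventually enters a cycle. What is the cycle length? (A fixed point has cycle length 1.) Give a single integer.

Step 0: 1000
Step 1: G0=G2&G3=0&0=0 G1=G2&G3=0&0=0 G2=G0=1 G3=G1&G3=0&0=0 -> 0010
Step 2: G0=G2&G3=1&0=0 G1=G2&G3=1&0=0 G2=G0=0 G3=G1&G3=0&0=0 -> 0000
Step 3: G0=G2&G3=0&0=0 G1=G2&G3=0&0=0 G2=G0=0 G3=G1&G3=0&0=0 -> 0000
State from step 3 equals state from step 2 -> cycle length 1

Answer: 1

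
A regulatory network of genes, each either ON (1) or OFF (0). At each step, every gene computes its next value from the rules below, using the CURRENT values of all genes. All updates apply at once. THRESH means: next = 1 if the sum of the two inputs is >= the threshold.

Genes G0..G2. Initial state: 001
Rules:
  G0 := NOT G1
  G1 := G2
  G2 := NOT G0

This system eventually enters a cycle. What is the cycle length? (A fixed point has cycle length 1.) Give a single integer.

Step 0: 001
Step 1: G0=NOT G1=NOT 0=1 G1=G2=1 G2=NOT G0=NOT 0=1 -> 111
Step 2: G0=NOT G1=NOT 1=0 G1=G2=1 G2=NOT G0=NOT 1=0 -> 010
Step 3: G0=NOT G1=NOT 1=0 G1=G2=0 G2=NOT G0=NOT 0=1 -> 001
State from step 3 equals state from step 0 -> cycle length 3

Answer: 3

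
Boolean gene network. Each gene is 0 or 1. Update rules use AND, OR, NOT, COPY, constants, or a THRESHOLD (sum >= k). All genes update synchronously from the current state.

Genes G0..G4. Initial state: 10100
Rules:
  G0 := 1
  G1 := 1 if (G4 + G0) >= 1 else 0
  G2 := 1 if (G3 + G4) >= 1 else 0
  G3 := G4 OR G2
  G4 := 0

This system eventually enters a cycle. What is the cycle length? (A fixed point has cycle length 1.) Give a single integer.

Answer: 2

Derivation:
Step 0: 10100
Step 1: G0=1(const) G1=(0+1>=1)=1 G2=(0+0>=1)=0 G3=G4|G2=0|1=1 G4=0(const) -> 11010
Step 2: G0=1(const) G1=(0+1>=1)=1 G2=(1+0>=1)=1 G3=G4|G2=0|0=0 G4=0(const) -> 11100
Step 3: G0=1(const) G1=(0+1>=1)=1 G2=(0+0>=1)=0 G3=G4|G2=0|1=1 G4=0(const) -> 11010
State from step 3 equals state from step 1 -> cycle length 2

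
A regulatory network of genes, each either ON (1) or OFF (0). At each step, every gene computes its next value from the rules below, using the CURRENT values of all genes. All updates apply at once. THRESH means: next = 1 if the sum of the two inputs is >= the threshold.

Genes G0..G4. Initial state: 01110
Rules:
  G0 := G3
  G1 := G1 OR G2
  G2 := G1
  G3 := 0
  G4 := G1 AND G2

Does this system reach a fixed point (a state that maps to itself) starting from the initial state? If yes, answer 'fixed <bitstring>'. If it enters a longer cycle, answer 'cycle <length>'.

Answer: fixed 01101

Derivation:
Step 0: 01110
Step 1: G0=G3=1 G1=G1|G2=1|1=1 G2=G1=1 G3=0(const) G4=G1&G2=1&1=1 -> 11101
Step 2: G0=G3=0 G1=G1|G2=1|1=1 G2=G1=1 G3=0(const) G4=G1&G2=1&1=1 -> 01101
Step 3: G0=G3=0 G1=G1|G2=1|1=1 G2=G1=1 G3=0(const) G4=G1&G2=1&1=1 -> 01101
Fixed point reached at step 2: 01101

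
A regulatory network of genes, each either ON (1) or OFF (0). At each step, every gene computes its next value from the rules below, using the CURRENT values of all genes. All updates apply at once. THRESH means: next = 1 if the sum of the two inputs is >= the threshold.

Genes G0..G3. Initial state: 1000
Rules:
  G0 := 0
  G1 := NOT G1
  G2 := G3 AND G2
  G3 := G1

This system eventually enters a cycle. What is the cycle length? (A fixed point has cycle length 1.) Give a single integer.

Answer: 2

Derivation:
Step 0: 1000
Step 1: G0=0(const) G1=NOT G1=NOT 0=1 G2=G3&G2=0&0=0 G3=G1=0 -> 0100
Step 2: G0=0(const) G1=NOT G1=NOT 1=0 G2=G3&G2=0&0=0 G3=G1=1 -> 0001
Step 3: G0=0(const) G1=NOT G1=NOT 0=1 G2=G3&G2=1&0=0 G3=G1=0 -> 0100
State from step 3 equals state from step 1 -> cycle length 2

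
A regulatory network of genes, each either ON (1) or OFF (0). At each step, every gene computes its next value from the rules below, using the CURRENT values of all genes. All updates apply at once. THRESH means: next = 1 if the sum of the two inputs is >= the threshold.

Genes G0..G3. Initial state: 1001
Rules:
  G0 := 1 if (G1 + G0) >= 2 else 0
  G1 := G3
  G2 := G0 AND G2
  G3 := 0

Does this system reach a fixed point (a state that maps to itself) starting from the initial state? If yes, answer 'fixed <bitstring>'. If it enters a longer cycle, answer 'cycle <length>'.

Step 0: 1001
Step 1: G0=(0+1>=2)=0 G1=G3=1 G2=G0&G2=1&0=0 G3=0(const) -> 0100
Step 2: G0=(1+0>=2)=0 G1=G3=0 G2=G0&G2=0&0=0 G3=0(const) -> 0000
Step 3: G0=(0+0>=2)=0 G1=G3=0 G2=G0&G2=0&0=0 G3=0(const) -> 0000
Fixed point reached at step 2: 0000

Answer: fixed 0000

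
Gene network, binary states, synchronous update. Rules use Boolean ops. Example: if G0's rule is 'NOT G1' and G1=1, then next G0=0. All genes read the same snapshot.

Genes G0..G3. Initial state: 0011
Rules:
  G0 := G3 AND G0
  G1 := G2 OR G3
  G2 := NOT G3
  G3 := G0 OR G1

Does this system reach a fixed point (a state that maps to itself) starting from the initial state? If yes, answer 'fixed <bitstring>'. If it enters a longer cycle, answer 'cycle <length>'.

Step 0: 0011
Step 1: G0=G3&G0=1&0=0 G1=G2|G3=1|1=1 G2=NOT G3=NOT 1=0 G3=G0|G1=0|0=0 -> 0100
Step 2: G0=G3&G0=0&0=0 G1=G2|G3=0|0=0 G2=NOT G3=NOT 0=1 G3=G0|G1=0|1=1 -> 0011
Cycle of length 2 starting at step 0 -> no fixed point

Answer: cycle 2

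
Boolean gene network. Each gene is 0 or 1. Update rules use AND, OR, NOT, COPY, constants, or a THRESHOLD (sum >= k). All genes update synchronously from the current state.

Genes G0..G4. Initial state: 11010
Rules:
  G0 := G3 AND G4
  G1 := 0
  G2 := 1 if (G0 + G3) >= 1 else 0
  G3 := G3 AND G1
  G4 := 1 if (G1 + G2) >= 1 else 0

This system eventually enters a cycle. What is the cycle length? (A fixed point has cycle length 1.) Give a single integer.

Answer: 1

Derivation:
Step 0: 11010
Step 1: G0=G3&G4=1&0=0 G1=0(const) G2=(1+1>=1)=1 G3=G3&G1=1&1=1 G4=(1+0>=1)=1 -> 00111
Step 2: G0=G3&G4=1&1=1 G1=0(const) G2=(0+1>=1)=1 G3=G3&G1=1&0=0 G4=(0+1>=1)=1 -> 10101
Step 3: G0=G3&G4=0&1=0 G1=0(const) G2=(1+0>=1)=1 G3=G3&G1=0&0=0 G4=(0+1>=1)=1 -> 00101
Step 4: G0=G3&G4=0&1=0 G1=0(const) G2=(0+0>=1)=0 G3=G3&G1=0&0=0 G4=(0+1>=1)=1 -> 00001
Step 5: G0=G3&G4=0&1=0 G1=0(const) G2=(0+0>=1)=0 G3=G3&G1=0&0=0 G4=(0+0>=1)=0 -> 00000
Step 6: G0=G3&G4=0&0=0 G1=0(const) G2=(0+0>=1)=0 G3=G3&G1=0&0=0 G4=(0+0>=1)=0 -> 00000
State from step 6 equals state from step 5 -> cycle length 1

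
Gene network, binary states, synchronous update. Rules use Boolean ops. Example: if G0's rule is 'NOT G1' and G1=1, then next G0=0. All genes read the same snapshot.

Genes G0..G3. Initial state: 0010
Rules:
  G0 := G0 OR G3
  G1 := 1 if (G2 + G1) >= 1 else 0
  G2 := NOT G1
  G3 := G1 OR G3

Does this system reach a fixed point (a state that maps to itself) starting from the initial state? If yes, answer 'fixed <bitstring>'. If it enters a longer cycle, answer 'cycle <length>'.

Answer: fixed 1101

Derivation:
Step 0: 0010
Step 1: G0=G0|G3=0|0=0 G1=(1+0>=1)=1 G2=NOT G1=NOT 0=1 G3=G1|G3=0|0=0 -> 0110
Step 2: G0=G0|G3=0|0=0 G1=(1+1>=1)=1 G2=NOT G1=NOT 1=0 G3=G1|G3=1|0=1 -> 0101
Step 3: G0=G0|G3=0|1=1 G1=(0+1>=1)=1 G2=NOT G1=NOT 1=0 G3=G1|G3=1|1=1 -> 1101
Step 4: G0=G0|G3=1|1=1 G1=(0+1>=1)=1 G2=NOT G1=NOT 1=0 G3=G1|G3=1|1=1 -> 1101
Fixed point reached at step 3: 1101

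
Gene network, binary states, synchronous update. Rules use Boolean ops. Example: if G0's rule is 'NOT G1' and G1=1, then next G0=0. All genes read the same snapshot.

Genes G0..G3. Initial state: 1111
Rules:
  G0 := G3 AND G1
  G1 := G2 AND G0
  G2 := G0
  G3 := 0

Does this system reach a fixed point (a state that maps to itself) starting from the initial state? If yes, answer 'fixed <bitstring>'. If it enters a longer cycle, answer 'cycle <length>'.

Answer: fixed 0000

Derivation:
Step 0: 1111
Step 1: G0=G3&G1=1&1=1 G1=G2&G0=1&1=1 G2=G0=1 G3=0(const) -> 1110
Step 2: G0=G3&G1=0&1=0 G1=G2&G0=1&1=1 G2=G0=1 G3=0(const) -> 0110
Step 3: G0=G3&G1=0&1=0 G1=G2&G0=1&0=0 G2=G0=0 G3=0(const) -> 0000
Step 4: G0=G3&G1=0&0=0 G1=G2&G0=0&0=0 G2=G0=0 G3=0(const) -> 0000
Fixed point reached at step 3: 0000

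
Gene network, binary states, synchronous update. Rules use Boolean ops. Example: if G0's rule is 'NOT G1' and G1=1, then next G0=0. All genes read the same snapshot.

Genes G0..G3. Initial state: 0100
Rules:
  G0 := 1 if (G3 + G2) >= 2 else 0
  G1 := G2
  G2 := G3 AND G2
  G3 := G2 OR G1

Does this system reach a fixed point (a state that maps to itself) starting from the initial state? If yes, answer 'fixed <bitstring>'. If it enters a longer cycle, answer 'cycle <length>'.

Answer: fixed 0000

Derivation:
Step 0: 0100
Step 1: G0=(0+0>=2)=0 G1=G2=0 G2=G3&G2=0&0=0 G3=G2|G1=0|1=1 -> 0001
Step 2: G0=(1+0>=2)=0 G1=G2=0 G2=G3&G2=1&0=0 G3=G2|G1=0|0=0 -> 0000
Step 3: G0=(0+0>=2)=0 G1=G2=0 G2=G3&G2=0&0=0 G3=G2|G1=0|0=0 -> 0000
Fixed point reached at step 2: 0000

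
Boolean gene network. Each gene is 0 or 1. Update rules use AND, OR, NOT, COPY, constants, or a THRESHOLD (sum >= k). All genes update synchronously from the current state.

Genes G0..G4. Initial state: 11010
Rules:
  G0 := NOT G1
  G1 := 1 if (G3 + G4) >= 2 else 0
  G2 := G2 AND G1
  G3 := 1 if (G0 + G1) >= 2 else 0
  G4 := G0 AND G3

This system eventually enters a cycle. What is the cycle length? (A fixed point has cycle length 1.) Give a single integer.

Step 0: 11010
Step 1: G0=NOT G1=NOT 1=0 G1=(1+0>=2)=0 G2=G2&G1=0&1=0 G3=(1+1>=2)=1 G4=G0&G3=1&1=1 -> 00011
Step 2: G0=NOT G1=NOT 0=1 G1=(1+1>=2)=1 G2=G2&G1=0&0=0 G3=(0+0>=2)=0 G4=G0&G3=0&1=0 -> 11000
Step 3: G0=NOT G1=NOT 1=0 G1=(0+0>=2)=0 G2=G2&G1=0&1=0 G3=(1+1>=2)=1 G4=G0&G3=1&0=0 -> 00010
Step 4: G0=NOT G1=NOT 0=1 G1=(1+0>=2)=0 G2=G2&G1=0&0=0 G3=(0+0>=2)=0 G4=G0&G3=0&1=0 -> 10000
Step 5: G0=NOT G1=NOT 0=1 G1=(0+0>=2)=0 G2=G2&G1=0&0=0 G3=(1+0>=2)=0 G4=G0&G3=1&0=0 -> 10000
State from step 5 equals state from step 4 -> cycle length 1

Answer: 1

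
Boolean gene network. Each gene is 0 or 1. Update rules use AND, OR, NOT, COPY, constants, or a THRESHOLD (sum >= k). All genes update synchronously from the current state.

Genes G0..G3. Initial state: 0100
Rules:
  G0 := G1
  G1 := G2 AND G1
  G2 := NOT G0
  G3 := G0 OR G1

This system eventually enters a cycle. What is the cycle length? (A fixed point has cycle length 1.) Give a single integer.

Step 0: 0100
Step 1: G0=G1=1 G1=G2&G1=0&1=0 G2=NOT G0=NOT 0=1 G3=G0|G1=0|1=1 -> 1011
Step 2: G0=G1=0 G1=G2&G1=1&0=0 G2=NOT G0=NOT 1=0 G3=G0|G1=1|0=1 -> 0001
Step 3: G0=G1=0 G1=G2&G1=0&0=0 G2=NOT G0=NOT 0=1 G3=G0|G1=0|0=0 -> 0010
Step 4: G0=G1=0 G1=G2&G1=1&0=0 G2=NOT G0=NOT 0=1 G3=G0|G1=0|0=0 -> 0010
State from step 4 equals state from step 3 -> cycle length 1

Answer: 1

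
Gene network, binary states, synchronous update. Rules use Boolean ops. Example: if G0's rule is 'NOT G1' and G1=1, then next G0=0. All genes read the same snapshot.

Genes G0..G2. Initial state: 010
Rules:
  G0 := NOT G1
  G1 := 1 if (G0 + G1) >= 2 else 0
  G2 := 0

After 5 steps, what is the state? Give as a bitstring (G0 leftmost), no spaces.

Step 1: G0=NOT G1=NOT 1=0 G1=(0+1>=2)=0 G2=0(const) -> 000
Step 2: G0=NOT G1=NOT 0=1 G1=(0+0>=2)=0 G2=0(const) -> 100
Step 3: G0=NOT G1=NOT 0=1 G1=(1+0>=2)=0 G2=0(const) -> 100
Step 4: G0=NOT G1=NOT 0=1 G1=(1+0>=2)=0 G2=0(const) -> 100
Step 5: G0=NOT G1=NOT 0=1 G1=(1+0>=2)=0 G2=0(const) -> 100

100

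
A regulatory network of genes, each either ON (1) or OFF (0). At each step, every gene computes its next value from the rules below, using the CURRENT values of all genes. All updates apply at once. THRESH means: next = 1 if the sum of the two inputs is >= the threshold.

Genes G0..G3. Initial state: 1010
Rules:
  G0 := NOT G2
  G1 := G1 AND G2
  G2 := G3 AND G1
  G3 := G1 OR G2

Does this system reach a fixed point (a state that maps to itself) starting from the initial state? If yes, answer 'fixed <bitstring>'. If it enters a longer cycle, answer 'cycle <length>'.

Step 0: 1010
Step 1: G0=NOT G2=NOT 1=0 G1=G1&G2=0&1=0 G2=G3&G1=0&0=0 G3=G1|G2=0|1=1 -> 0001
Step 2: G0=NOT G2=NOT 0=1 G1=G1&G2=0&0=0 G2=G3&G1=1&0=0 G3=G1|G2=0|0=0 -> 1000
Step 3: G0=NOT G2=NOT 0=1 G1=G1&G2=0&0=0 G2=G3&G1=0&0=0 G3=G1|G2=0|0=0 -> 1000
Fixed point reached at step 2: 1000

Answer: fixed 1000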